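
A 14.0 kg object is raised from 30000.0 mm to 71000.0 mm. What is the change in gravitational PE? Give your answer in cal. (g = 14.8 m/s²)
ΔPE = mg(h₂ − h₁) = 14 kg × 14.8 m/s² × (71 − 30) m = 8495 J = 2030.0 cal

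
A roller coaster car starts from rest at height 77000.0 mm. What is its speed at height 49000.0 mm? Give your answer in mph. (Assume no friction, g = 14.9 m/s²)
mgh₁ = ½mv₂² + mgh₂ → v₂ = √(2g(h₁−h₂)) = √(2×14.9×(77−49)) = 28.89 m/s = 64.62 mph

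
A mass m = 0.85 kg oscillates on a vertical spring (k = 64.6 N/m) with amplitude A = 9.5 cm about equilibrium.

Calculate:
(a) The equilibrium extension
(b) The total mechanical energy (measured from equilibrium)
x_eq = mg/k = 0.85×9.81/64.6 = 0.1291 m = 12.91 cm
E = ½kA² = ½×64.6×(0.095)² = 0.2915 J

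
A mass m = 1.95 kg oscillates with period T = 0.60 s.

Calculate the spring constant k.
T = 2π√(m/k) → k = m(2π/T)² = 1.95×(2π/0.6)² = 213.8 N/m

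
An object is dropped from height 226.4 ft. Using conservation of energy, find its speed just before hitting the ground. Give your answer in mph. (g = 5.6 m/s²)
mgh = ½mv² → v = √(2gh) = √(2×5.6×69.01) = 27.8 m/s = 62.19 mph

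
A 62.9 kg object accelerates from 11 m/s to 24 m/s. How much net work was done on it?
W_net = ΔKE = ½m(v₂² − v₁²) = ½×62.9×(24² − 11²) = 14309.75 J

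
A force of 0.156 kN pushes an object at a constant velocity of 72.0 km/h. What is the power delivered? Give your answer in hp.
P = Fv = 156 N × 20 m/s = 3120 W = 4.184 hp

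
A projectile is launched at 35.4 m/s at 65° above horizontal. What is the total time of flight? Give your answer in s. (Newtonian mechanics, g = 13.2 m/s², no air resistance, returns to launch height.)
T = 2v₀sin(θ)/g = 4.861 s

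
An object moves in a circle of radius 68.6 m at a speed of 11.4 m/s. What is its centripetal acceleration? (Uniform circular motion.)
a_c = v²/r = 11.4²/68.6 = 129.96/68.6 = 1.89 m/s²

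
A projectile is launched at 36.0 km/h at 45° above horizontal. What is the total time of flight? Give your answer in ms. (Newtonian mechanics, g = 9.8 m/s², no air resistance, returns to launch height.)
T = 2v₀sin(θ)/g (with unit conversion) = 1443.0 ms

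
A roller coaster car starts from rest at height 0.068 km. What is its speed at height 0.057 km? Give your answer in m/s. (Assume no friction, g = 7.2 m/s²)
mgh₁ = ½mv₂² + mgh₂ → v₂ = √(2g(h₁−h₂)) = √(2×7.2×(68−57)) = 12.59 m/s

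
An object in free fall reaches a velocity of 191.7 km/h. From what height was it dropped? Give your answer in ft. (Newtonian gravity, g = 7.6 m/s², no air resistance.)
h = v²/(2g) (with unit conversion) = 612.0 ft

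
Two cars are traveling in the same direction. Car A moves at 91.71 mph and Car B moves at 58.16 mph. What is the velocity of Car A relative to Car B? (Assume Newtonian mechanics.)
v_rel = v_A - v_B = 91.71 - 58.16 = 33.55 mph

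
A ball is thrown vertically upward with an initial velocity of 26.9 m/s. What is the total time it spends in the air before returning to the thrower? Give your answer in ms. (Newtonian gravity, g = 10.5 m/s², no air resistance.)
t_total = 2v₀/g (with unit conversion) = 5124.0 ms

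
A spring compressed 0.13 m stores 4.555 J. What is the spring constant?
PE = ½kx² → k = 2PE/x² = 2×4.555/0.13² = 539.1 N/m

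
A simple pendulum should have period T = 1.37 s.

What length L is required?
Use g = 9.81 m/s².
T = 2π√(L/g) → L = g(T/2π)² = 9.81×(1.37/2π)² = 0.4664 m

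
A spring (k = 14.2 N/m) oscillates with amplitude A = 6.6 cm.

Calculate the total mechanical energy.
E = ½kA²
E = ½kA² = ½×14.2×(0.066)² = 0.03093 J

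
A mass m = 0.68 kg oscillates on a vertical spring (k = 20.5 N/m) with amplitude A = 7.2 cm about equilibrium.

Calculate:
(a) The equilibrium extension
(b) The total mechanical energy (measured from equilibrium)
x_eq = mg/k = 0.68×9.81/20.5 = 0.3254 m = 32.54 cm
E = ½kA² = ½×20.5×(0.072)² = 0.05314 J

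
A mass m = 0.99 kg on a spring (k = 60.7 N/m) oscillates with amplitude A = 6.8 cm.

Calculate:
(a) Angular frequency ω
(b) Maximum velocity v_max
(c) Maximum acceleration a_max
ω = √(k/m) = √(60.7/0.99) = 7.83 rad/s
v_max = ωA = 7.83×0.068 = 0.5325 m/s
a_max = ω²A = 7.83²×0.068 = 4.169 m/s²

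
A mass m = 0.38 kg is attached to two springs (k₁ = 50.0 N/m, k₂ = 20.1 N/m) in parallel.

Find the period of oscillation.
k_eq = k₁+k₂ = 70.1 N/m
T = 2π√(m/k_eq) = 2π√(0.38/70.1) = 0.4626 s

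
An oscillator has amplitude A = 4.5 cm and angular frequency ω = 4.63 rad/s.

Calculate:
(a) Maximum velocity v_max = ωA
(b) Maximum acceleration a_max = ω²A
v_max = ωA = 4.63×0.045 = 0.2084 m/s
a_max = ω²A = 4.63²×0.045 = 0.9647 m/s²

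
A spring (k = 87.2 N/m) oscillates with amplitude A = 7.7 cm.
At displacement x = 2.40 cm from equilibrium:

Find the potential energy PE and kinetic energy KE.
E_total = ½kA² = ½×87.2×(0.077)² = 0.2585 J
PE = ½kx² = ½×87.2×(0.024)² = 0.02511 J
KE = E_total − PE = 0.2334 J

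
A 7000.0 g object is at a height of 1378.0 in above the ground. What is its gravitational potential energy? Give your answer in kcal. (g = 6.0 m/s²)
PE = mgh = 7 kg × 6.0 m/s² × 35 m = 1470 J = 0.3514 kcal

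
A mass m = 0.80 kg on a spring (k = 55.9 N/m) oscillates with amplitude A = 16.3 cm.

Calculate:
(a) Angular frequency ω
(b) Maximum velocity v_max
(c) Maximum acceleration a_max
ω = √(k/m) = √(55.9/0.8) = 8.359 rad/s
v_max = ωA = 8.359×0.163 = 1.363 m/s
a_max = ω²A = 8.359²×0.163 = 11.39 m/s²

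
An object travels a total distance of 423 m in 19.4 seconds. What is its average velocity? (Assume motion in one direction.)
v_avg = Δd / Δt = 423 / 19.4 = 21.8 m/s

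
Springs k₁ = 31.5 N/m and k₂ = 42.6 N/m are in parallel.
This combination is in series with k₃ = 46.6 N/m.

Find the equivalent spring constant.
k₁₂ = k₁ + k₂ = 74.1 N/m (parallel)
1/k_eq = 1/k₁₂ + 1/k₃ → k_eq = 28.61 N/m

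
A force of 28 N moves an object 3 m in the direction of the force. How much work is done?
W = Fd = 28×3 = 84.0 J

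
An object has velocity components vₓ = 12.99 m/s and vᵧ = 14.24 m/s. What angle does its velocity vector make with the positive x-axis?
θ = arctan(vᵧ/vₓ) = arctan(14.24/12.99) = 47.63°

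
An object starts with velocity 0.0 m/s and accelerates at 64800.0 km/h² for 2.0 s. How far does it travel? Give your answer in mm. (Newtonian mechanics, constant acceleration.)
d = v₀t + ½at² (with unit conversion) = 10000.0 mm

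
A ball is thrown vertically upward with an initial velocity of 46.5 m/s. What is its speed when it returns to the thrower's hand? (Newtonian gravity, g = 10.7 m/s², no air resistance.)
By conservation of energy, the ball returns at the same speed = 46.5 m/s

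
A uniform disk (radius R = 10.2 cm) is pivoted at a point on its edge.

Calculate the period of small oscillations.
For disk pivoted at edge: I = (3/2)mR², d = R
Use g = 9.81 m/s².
I/m = (3/2)R² = 0.01561 m²; d = R = 0.102 m
T = 2π√((3/2)R²/(gR)) = 2π√(3R/(2g)) = 0.7847 s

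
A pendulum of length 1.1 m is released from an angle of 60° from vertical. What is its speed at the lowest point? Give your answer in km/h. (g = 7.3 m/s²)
h = L(1 − cosθ) = 1.1×(1 − cos60°) = 0.55 m
v = √(2gh) = √(2×7.3×0.55) = 2.834 m/s = 10.2 km/h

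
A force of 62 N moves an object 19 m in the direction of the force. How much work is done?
W = Fd = 62×19 = 1178.0 J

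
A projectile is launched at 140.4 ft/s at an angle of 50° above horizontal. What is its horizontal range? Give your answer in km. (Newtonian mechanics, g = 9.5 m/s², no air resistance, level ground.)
R = v₀² sin(2θ) / g (with unit conversion) = 0.1898 km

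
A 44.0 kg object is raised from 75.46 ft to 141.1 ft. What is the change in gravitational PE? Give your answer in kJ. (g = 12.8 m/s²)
ΔPE = mg(h₂ − h₁) = 44 kg × 12.8 m/s² × (43.01 − 23) m = 1.127e+04 J = 11.27 kJ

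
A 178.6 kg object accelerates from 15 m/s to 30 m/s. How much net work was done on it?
W_net = ΔKE = ½m(v₂² − v₁²) = ½×178.6×(30² − 15²) = 60277.5 J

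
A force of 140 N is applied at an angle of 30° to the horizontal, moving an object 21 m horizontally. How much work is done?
W = Fd cosθ = 140×21×cos(30°) = 2546.1 J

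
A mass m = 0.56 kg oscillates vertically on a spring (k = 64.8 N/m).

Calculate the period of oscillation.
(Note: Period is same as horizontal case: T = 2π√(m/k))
T = 2π√(m/k) = 2π√(0.56/64.8) = 0.5841 s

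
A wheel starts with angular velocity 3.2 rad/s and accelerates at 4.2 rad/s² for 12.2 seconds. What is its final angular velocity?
ω = ω₀ + αt = 3.2 + 4.2 × 12.2 = 54.44 rad/s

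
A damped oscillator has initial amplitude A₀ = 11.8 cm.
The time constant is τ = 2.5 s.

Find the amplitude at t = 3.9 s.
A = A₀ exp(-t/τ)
A = A₀ exp(−t/τ) = 11.8×exp(−3.9/2.5) = 2.48 cm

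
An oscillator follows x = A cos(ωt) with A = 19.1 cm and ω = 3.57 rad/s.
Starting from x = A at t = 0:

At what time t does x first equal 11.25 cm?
cos(ωt) = x/A = 11.25/19.1 = 0.589
ωt = arccos(0.589) = 0.941 rad
t = 0.941/3.57 = 0.2636 s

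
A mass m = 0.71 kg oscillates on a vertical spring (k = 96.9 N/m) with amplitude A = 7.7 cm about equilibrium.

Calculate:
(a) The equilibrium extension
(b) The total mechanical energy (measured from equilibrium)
x_eq = mg/k = 0.71×9.81/96.9 = 0.07188 m = 7.188 cm
E = ½kA² = ½×96.9×(0.077)² = 0.2873 J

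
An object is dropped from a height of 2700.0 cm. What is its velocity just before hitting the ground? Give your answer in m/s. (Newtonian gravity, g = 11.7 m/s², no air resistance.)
v = √(2gh) (with unit conversion) = 25.14 m/s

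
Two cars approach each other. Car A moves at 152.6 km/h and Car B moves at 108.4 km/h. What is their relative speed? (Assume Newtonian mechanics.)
v_rel = v_A + v_B = 152.6 + 108.4 = 261.0 km/h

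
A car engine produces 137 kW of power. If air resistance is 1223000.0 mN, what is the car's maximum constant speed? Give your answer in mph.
P = Fv → v = P/F = 137000 W / 1223 N = 112 m/s = 250.6 mph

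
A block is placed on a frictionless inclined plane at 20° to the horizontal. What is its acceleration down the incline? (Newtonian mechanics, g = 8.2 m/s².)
a = g sin(θ) = 8.2 × sin(20°) = 8.2 × 0.342 = 2.8 m/s²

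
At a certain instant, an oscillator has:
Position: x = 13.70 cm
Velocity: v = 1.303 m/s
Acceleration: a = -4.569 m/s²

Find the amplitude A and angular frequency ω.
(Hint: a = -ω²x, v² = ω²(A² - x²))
a = −ω²x → ω = √(|a|/x) = √(4.569/0.137) = 5.775 rad/s
v² = ω²(A² − x²) → A = √(x² + v²/ω²) = √(0.137² + 1.303²/5.775²) = 0.264 m = 26.4 cm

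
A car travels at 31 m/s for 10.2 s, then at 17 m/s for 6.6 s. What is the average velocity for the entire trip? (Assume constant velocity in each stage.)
d₁ = v₁t₁ = 31 × 10.2 = 316.2 m
d₂ = v₂t₂ = 17 × 6.6 = 112.2 m
d_total = 428.4 m, t_total = 16.8 s
v_avg = d_total/t_total = 428.4/16.8 = 25.5 m/s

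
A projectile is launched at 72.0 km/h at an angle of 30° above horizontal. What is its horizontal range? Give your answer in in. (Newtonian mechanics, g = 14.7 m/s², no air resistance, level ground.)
R = v₀² sin(2θ) / g (with unit conversion) = 927.8 in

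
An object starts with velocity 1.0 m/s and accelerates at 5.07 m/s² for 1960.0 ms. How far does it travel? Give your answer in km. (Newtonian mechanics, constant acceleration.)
d = v₀t + ½at² (with unit conversion) = 0.0117 km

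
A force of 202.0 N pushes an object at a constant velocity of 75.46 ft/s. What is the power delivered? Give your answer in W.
P = Fv = 202 N × 23 m/s = 4646 W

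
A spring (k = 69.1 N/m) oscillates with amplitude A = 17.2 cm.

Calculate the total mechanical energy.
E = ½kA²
E = ½kA² = ½×69.1×(0.172)² = 1.022 J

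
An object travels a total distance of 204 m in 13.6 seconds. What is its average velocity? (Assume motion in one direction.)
v_avg = Δd / Δt = 204 / 13.6 = 15.0 m/s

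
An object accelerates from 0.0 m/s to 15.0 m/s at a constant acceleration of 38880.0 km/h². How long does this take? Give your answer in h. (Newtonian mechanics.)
t = (v - v₀)/a (with unit conversion) = 0.001389 h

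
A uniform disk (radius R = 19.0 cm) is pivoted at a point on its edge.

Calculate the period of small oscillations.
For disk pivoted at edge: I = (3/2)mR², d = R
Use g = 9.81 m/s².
I/m = (3/2)R² = 0.05415 m²; d = R = 0.19 m
T = 2π√((3/2)R²/(gR)) = 2π√(3R/(2g)) = 1.071 s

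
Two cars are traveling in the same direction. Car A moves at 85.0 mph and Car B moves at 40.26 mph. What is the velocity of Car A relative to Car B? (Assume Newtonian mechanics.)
v_rel = v_A - v_B = 85.0 - 40.26 = 44.74 mph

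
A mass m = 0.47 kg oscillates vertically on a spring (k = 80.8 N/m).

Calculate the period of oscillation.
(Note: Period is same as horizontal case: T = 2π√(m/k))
T = 2π√(m/k) = 2π√(0.47/80.8) = 0.4792 s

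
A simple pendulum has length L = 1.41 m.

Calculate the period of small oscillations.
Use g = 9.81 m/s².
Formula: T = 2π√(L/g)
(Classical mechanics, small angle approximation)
T = 2π√(L/g) = 2π√(1.41/9.81) = 2.382 s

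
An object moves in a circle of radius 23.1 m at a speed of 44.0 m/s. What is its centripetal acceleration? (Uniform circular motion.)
a_c = v²/r = 44.0²/23.1 = 1936/23.1 = 83.81 m/s²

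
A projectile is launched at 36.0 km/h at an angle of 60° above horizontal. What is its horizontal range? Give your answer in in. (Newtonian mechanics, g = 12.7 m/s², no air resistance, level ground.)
R = v₀² sin(2θ) / g (with unit conversion) = 268.5 in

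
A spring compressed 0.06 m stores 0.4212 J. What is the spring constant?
PE = ½kx² → k = 2PE/x² = 2×0.4212/0.06² = 234.0 N/m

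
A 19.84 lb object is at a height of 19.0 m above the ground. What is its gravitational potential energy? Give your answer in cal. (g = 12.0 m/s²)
PE = mgh = 8.999 kg × 12.0 m/s² × 19 m = 2052 J = 490.4 cal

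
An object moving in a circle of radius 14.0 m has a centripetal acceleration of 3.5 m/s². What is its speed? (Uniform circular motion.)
v = √(a_c × r) = √(3.5 × 14.0) = 7.0 m/s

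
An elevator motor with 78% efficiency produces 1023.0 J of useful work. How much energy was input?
W_in = W_out/η = 1023.0/0.78 = 1311.5 J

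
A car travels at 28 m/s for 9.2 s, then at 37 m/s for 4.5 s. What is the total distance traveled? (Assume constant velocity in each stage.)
d₁ = v₁t₁ = 28 × 9.2 = 257.6 m
d₂ = v₂t₂ = 37 × 4.5 = 166.5 m
d_total = 257.6 + 166.5 = 424.1 m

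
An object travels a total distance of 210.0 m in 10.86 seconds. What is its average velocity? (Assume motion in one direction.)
v_avg = Δd / Δt = 210.0 / 10.86 = 19.34 m/s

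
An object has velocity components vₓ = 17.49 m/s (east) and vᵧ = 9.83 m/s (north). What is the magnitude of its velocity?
|v| = √(vₓ² + vᵧ²) = √(17.49² + 9.83²) = √(402.529) = 20.06 m/s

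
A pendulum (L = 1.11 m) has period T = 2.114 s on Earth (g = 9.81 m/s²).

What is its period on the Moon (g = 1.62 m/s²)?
T = 2π√(L/g), so T_moon/T_earth = √(g_earth/g_moon)
T_moon = 2π√(1.11/1.62) = 5.201 s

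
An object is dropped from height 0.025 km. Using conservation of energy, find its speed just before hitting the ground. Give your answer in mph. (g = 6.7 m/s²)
mgh = ½mv² → v = √(2gh) = √(2×6.7×25) = 18.3 m/s = 40.94 mph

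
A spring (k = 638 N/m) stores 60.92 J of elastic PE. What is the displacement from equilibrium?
PE = ½kx² → x = √(2PE/k) = √(2×60.92/638) = 0.437 m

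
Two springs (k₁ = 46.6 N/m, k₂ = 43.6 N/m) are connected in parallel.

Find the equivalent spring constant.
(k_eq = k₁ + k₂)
k_eq = k₁ + k₂ = 46.6 + 43.6 = 90.2 N/m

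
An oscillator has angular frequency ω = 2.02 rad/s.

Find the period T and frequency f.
T = 2π/ω = 2π/2.02 = 3.11 s; f = ω/2π = 0.3215 Hz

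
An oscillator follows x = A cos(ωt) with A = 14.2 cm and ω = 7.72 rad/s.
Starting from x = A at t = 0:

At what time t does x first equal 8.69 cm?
cos(ωt) = x/A = 8.69/14.2 = 0.612
ωt = arccos(0.612) = 0.9122 rad
t = 0.9122/7.72 = 0.1182 s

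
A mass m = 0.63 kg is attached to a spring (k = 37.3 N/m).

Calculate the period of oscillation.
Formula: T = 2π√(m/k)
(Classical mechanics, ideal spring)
T = 2π√(m/k) = 2π√(0.63/37.3) = 0.8166 s; f = 1/T = 1.225 Hz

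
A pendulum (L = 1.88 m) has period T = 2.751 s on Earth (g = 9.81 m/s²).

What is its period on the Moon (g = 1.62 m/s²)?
T = 2π√(L/g), so T_moon/T_earth = √(g_earth/g_moon)
T_moon = 2π√(1.88/1.62) = 6.769 s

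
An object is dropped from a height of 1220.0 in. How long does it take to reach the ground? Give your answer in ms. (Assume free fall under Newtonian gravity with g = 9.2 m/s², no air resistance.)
t = √(2h/g) (with unit conversion) = 2595.0 ms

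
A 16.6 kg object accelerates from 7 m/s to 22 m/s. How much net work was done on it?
W_net = ΔKE = ½m(v₂² − v₁²) = ½×16.6×(22² − 7²) = 3610.5 J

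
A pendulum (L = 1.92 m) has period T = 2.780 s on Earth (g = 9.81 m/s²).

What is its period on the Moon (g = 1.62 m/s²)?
T = 2π√(L/g), so T_moon/T_earth = √(g_earth/g_moon)
T_moon = 2π√(1.92/1.62) = 6.84 s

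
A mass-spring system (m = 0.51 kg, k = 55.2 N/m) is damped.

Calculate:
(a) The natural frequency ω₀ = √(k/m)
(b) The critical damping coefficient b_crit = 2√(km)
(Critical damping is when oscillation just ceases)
ω₀ = √(k/m) = √(55.2/0.51) = 10.4 rad/s
b_crit = 2√(km) = 2√(55.2×0.51) = 10.61 kg/s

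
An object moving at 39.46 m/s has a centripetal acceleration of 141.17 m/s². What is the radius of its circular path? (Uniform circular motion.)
r = v²/a_c = 39.46²/141.17 = 11.03 m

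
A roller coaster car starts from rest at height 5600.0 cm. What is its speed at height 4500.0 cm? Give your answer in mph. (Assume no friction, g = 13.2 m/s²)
mgh₁ = ½mv₂² + mgh₂ → v₂ = √(2g(h₁−h₂)) = √(2×13.2×(56−45)) = 17.04 m/s = 38.12 mph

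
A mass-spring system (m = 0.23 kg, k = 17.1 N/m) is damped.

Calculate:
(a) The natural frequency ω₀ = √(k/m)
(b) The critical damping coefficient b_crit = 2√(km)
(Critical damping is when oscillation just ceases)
ω₀ = √(k/m) = √(17.1/0.23) = 8.623 rad/s
b_crit = 2√(km) = 2√(17.1×0.23) = 3.966 kg/s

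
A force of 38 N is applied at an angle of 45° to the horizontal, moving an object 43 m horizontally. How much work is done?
W = Fd cosθ = 38×43×cos(45°) = 1155.4 J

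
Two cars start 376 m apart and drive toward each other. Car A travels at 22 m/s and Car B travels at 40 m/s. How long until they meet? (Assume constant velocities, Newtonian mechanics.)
Combined speed: v_combined = 22 + 40 = 62 m/s
Time to meet: t = d/62 = 376/62 = 6.06 s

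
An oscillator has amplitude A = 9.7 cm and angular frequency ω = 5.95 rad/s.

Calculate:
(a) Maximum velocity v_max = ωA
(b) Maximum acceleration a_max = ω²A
v_max = ωA = 5.95×0.097 = 0.5771 m/s
a_max = ω²A = 5.95²×0.097 = 3.434 m/s²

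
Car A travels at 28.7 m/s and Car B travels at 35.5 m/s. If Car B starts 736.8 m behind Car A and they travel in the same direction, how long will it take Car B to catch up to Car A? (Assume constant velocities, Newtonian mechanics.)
Relative speed: v_rel = 35.5 - 28.7 = 6.8 m/s
Time to catch: t = d₀/v_rel = 736.8/6.8 = 108.35 s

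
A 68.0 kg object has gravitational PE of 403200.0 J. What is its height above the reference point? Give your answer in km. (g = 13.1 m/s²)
PE = mgh → h = PE/(mg) = 4.032e+05 J / (68 kg × 13.1 m/s²) = 452.6 m = 0.4526 km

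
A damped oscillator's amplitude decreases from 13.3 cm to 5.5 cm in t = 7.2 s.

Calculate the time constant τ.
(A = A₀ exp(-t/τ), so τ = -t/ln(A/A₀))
A/A₀ = 5.5/13.3 = 0.4135; ln(A/A₀) = -0.883
τ = −t/ln(A/A₀) = −7.2/-0.883 = 8.154 s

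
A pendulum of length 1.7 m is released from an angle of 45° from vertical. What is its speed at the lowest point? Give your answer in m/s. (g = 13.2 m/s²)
h = L(1 − cosθ) = 1.7×(1 − cos45°) = 0.4979 m
v = √(2gh) = √(2×13.2×0.4979) = 3.626 m/s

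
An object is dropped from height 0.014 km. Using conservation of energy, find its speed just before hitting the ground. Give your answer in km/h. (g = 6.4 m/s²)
mgh = ½mv² → v = √(2gh) = √(2×6.4×14) = 13.39 m/s = 48.19 km/h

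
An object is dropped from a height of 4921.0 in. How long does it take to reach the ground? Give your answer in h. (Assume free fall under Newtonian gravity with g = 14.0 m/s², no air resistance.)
t = √(2h/g) (with unit conversion) = 0.001174 h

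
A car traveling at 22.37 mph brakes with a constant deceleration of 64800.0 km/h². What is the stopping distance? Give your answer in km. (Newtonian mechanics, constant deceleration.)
d = v₀² / (2a) (with unit conversion) = 0.01 km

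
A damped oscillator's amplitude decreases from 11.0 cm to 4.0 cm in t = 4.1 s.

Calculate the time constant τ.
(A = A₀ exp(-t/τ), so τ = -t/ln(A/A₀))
A/A₀ = 4.0/11.0 = 0.3636; ln(A/A₀) = -1.012
τ = −t/ln(A/A₀) = −4.1/-1.012 = 4.053 s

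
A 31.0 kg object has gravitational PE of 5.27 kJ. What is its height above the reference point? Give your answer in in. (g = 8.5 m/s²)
PE = mgh → h = PE/(mg) = 5270 J / (31 kg × 8.5 m/s²) = 20 m = 787.4 in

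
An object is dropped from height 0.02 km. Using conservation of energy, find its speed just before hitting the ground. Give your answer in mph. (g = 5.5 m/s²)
mgh = ½mv² → v = √(2gh) = √(2×5.5×20) = 14.83 m/s = 33.18 mph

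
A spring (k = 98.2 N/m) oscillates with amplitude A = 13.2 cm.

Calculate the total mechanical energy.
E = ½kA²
E = ½kA² = ½×98.2×(0.132)² = 0.8555 J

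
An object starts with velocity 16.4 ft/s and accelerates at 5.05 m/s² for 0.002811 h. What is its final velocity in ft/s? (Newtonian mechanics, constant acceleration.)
v = v₀ + at (with unit conversion) = 184.1 ft/s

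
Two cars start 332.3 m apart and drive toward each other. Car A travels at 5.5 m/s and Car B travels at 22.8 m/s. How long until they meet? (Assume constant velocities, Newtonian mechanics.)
Combined speed: v_combined = 5.5 + 22.8 = 28.3 m/s
Time to meet: t = d/28.3 = 332.3/28.3 = 11.74 s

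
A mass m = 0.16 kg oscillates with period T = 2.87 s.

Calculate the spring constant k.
T = 2π√(m/k) → k = m(2π/T)² = 0.16×(2π/2.87)² = 0.7669 N/m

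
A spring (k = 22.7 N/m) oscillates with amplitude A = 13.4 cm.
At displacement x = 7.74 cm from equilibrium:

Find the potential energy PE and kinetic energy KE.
E_total = ½kA² = ½×22.7×(0.134)² = 0.2038 J
PE = ½kx² = ½×22.7×(0.0774)² = 0.068 J
KE = E_total − PE = 0.1358 J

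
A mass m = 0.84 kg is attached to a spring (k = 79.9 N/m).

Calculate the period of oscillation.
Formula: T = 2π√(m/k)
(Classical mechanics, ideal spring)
T = 2π√(m/k) = 2π√(0.84/79.9) = 0.6442 s; f = 1/T = 1.552 Hz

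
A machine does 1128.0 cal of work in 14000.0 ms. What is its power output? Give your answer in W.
P = W/t = 4720 J / 14 s = 337.1 W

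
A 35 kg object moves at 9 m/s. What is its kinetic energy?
KE = ½mv² = ½×35×9² = 1417.5 J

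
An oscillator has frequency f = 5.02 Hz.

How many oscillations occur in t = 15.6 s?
n = f×t = 5.02×15.6 = 78.31 oscillations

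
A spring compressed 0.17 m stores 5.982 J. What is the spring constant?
PE = ½kx² → k = 2PE/x² = 2×5.982/0.17² = 414.0 N/m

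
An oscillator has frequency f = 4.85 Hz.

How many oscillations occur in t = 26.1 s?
n = f×t = 4.85×26.1 = 126.6 oscillations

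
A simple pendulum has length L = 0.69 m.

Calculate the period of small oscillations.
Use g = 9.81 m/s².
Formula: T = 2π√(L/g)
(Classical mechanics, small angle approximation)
T = 2π√(L/g) = 2π√(0.69/9.81) = 1.666 s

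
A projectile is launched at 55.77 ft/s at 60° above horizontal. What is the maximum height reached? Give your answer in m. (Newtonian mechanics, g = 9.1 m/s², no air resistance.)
H = v₀²sin²(θ)/(2g) (with unit conversion) = 11.91 m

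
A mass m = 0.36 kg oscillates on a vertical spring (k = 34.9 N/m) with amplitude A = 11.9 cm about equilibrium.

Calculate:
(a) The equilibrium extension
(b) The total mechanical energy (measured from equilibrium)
x_eq = mg/k = 0.36×9.81/34.9 = 0.1012 m = 10.12 cm
E = ½kA² = ½×34.9×(0.119)² = 0.2471 J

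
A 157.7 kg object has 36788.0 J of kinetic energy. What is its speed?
KE = ½mv² → v = √(2KE/m) = √(2×36788.0/157.7) = 21.6 m/s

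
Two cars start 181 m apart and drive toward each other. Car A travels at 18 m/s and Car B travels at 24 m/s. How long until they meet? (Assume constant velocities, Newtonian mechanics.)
Combined speed: v_combined = 18 + 24 = 42 m/s
Time to meet: t = d/42 = 181/42 = 4.31 s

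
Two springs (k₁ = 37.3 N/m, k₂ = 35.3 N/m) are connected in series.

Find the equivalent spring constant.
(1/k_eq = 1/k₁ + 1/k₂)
1/k_eq = 1/37.3 + 1/35.3 = 0.055138; k_eq = 18.14 N/m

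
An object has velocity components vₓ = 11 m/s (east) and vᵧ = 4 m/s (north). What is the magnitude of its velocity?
|v| = √(vₓ² + vᵧ²) = √(11² + 4²) = √(137) = 11.7 m/s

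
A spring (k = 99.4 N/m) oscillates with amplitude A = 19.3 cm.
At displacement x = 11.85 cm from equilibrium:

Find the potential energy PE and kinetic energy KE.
E_total = ½kA² = ½×99.4×(0.193)² = 1.851 J
PE = ½kx² = ½×99.4×(0.1185)² = 0.6979 J
KE = E_total − PE = 1.153 J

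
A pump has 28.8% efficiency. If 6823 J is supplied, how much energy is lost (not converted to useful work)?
W_out = η × W_in = 0.288×6823 = 1965.0 J
W_lost = W_in − W_out = 6823 − 1965.0 = 4858.0 J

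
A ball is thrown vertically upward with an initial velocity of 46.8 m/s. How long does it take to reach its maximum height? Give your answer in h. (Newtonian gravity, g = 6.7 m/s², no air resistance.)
t_up = v₀/g (with unit conversion) = 0.00194 h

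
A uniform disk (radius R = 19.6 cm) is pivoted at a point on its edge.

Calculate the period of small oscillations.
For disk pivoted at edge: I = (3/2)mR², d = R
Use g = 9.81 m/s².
I/m = (3/2)R² = 0.05762 m²; d = R = 0.196 m
T = 2π√((3/2)R²/(gR)) = 2π√(3R/(2g)) = 1.088 s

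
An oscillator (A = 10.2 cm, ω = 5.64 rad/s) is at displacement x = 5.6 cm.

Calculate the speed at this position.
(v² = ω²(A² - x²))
v = ω√(A² − x²) = 5.64×√(0.102² − 0.056²) = 0.4808 m/s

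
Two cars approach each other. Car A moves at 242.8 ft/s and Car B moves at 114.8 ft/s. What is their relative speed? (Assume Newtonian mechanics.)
v_rel = v_A + v_B = 242.8 + 114.8 = 357.6 ft/s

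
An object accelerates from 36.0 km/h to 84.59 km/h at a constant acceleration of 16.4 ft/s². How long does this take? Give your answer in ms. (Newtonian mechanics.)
t = (v - v₀)/a (with unit conversion) = 2700.0 ms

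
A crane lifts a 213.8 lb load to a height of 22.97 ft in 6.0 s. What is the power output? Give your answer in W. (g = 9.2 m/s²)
W = mgh = 96.98×9.2×7.001 = 6247 J
P = W/t = 6247/6 = 1041 W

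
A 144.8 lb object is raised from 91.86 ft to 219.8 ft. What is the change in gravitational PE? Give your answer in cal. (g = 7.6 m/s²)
ΔPE = mg(h₂ − h₁) = 65.68 kg × 7.6 m/s² × (67 − 28) m = 1.947e+04 J = 4652.0 cal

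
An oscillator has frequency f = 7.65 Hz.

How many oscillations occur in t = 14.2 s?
n = f×t = 7.65×14.2 = 108.6 oscillations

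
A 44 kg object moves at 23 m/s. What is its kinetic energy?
KE = ½mv² = ½×44×23² = 11638.0 J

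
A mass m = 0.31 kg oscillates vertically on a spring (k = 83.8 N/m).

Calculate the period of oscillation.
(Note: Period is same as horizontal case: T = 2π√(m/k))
T = 2π√(m/k) = 2π√(0.31/83.8) = 0.3822 s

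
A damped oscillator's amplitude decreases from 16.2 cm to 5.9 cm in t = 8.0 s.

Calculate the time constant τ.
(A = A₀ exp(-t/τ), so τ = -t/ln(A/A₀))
A/A₀ = 5.9/16.2 = 0.3642; ln(A/A₀) = -1.01
τ = −t/ln(A/A₀) = −8.0/-1.01 = 7.92 s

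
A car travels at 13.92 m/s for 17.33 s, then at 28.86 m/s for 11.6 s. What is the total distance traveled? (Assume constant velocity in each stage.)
d₁ = v₁t₁ = 13.92 × 17.33 = 241.234 m
d₂ = v₂t₂ = 28.86 × 11.6 = 334.776 m
d_total = 241.234 + 334.776 = 576.01 m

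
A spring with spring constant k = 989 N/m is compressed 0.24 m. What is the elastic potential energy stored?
PE = ½kx² = ½×989×0.24² = 28.48 J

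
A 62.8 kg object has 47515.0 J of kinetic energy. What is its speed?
KE = ½mv² → v = √(2KE/m) = √(2×47515.0/62.8) = 38.9 m/s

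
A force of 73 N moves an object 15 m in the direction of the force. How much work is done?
W = Fd = 73×15 = 1095.0 J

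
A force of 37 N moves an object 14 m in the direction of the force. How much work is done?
W = Fd = 37×14 = 518.0 J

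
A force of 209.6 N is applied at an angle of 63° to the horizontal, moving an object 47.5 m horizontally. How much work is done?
W = Fd cosθ = 209.6×47.5×cos(63°) = 4519.9 J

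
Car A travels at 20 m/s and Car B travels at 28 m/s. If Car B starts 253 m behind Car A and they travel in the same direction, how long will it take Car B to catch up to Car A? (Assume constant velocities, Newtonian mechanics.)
Relative speed: v_rel = 28 - 20 = 8 m/s
Time to catch: t = d₀/v_rel = 253/8 = 31.62 s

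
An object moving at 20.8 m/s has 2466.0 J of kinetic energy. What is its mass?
KE = ½mv² → m = 2KE/v² = 2×2466.0/20.8² = 11.4 kg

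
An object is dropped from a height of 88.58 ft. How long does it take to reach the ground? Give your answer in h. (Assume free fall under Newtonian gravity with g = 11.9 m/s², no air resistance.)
t = √(2h/g) (with unit conversion) = 0.0005917 h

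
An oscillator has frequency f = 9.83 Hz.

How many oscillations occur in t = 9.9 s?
n = f×t = 9.83×9.9 = 97.32 oscillations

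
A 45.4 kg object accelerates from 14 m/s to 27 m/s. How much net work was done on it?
W_net = ΔKE = ½m(v₂² − v₁²) = ½×45.4×(27² − 14²) = 12099.1 J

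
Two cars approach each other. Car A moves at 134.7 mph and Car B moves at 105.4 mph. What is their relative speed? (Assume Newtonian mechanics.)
v_rel = v_A + v_B = 134.7 + 105.4 = 240.1 mph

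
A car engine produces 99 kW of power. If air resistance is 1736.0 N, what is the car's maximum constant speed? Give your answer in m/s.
P = Fv → v = P/F = 99000 W / 1736 N = 57.03 m/s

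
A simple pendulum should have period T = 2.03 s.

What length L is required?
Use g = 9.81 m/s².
T = 2π√(L/g) → L = g(T/2π)² = 9.81×(2.03/2π)² = 1.024 m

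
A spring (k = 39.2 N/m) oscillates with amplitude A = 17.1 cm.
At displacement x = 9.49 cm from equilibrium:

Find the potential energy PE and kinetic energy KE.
E_total = ½kA² = ½×39.2×(0.171)² = 0.5731 J
PE = ½kx² = ½×39.2×(0.0949)² = 0.1765 J
KE = E_total − PE = 0.3966 J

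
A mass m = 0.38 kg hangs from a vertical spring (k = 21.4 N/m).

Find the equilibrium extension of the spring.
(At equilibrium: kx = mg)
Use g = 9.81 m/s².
x_eq = mg/k = 0.38×9.81/21.4 = 0.1742 m = 17.42 cm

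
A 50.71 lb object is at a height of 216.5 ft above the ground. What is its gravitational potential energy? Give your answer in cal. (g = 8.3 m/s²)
PE = mgh = 23 kg × 8.3 m/s² × 65.99 m = 1.26e+04 J = 3011.0 cal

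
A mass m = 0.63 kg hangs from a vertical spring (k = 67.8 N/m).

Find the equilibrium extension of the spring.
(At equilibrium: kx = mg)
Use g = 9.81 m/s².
x_eq = mg/k = 0.63×9.81/67.8 = 0.09115 m = 9.115 cm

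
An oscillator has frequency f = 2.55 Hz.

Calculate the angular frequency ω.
ω = 2πf = 2π×2.55 = 16.02 rad/s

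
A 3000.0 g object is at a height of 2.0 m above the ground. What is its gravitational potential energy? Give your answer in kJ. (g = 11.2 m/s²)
PE = mgh = 3 kg × 11.2 m/s² × 2 m = 67.2 J = 0.0672 kJ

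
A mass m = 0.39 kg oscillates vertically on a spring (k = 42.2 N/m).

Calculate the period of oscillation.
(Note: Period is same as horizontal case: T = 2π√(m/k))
T = 2π√(m/k) = 2π√(0.39/42.2) = 0.604 s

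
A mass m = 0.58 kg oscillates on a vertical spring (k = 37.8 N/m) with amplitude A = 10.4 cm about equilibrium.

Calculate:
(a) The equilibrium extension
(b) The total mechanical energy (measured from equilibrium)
x_eq = mg/k = 0.58×9.81/37.8 = 0.1505 m = 15.05 cm
E = ½kA² = ½×37.8×(0.104)² = 0.2044 J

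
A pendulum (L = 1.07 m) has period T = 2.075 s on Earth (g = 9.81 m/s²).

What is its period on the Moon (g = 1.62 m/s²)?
T = 2π√(L/g), so T_moon/T_earth = √(g_earth/g_moon)
T_moon = 2π√(1.07/1.62) = 5.106 s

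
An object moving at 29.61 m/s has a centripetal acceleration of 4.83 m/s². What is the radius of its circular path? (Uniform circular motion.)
r = v²/a_c = 29.61²/4.83 = 181.52 m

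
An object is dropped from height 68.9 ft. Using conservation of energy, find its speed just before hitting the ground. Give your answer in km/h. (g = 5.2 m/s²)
mgh = ½mv² → v = √(2gh) = √(2×5.2×21) = 14.78 m/s = 53.2 km/h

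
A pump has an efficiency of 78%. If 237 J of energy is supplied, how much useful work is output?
W_out = η × W_in = 0.78 × 237 = 184.86 J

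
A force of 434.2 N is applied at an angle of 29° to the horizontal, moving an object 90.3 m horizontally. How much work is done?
W = Fd cosθ = 434.2×90.3×cos(29°) = 34292.0 J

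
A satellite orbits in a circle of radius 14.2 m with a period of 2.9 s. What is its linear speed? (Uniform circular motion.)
v = 2πr/T = 2π×14.2/2.9 = 30.77 m/s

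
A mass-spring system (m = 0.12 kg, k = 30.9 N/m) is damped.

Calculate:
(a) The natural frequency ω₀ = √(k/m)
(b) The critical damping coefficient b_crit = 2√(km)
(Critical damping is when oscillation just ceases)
ω₀ = √(k/m) = √(30.9/0.12) = 16.05 rad/s
b_crit = 2√(km) = 2√(30.9×0.12) = 3.851 kg/s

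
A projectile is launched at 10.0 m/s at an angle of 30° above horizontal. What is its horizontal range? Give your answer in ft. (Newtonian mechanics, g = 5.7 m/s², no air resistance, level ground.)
R = v₀² sin(2θ) / g (with unit conversion) = 49.85 ft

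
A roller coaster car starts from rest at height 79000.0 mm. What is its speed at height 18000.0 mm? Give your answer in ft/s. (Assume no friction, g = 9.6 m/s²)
mgh₁ = ½mv₂² + mgh₂ → v₂ = √(2g(h₁−h₂)) = √(2×9.6×(79−18)) = 34.22 m/s = 112.3 ft/s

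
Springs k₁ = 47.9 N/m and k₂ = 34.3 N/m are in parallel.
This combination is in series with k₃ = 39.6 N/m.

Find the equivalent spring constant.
k₁₂ = k₁ + k₂ = 82.2 N/m (parallel)
1/k_eq = 1/k₁₂ + 1/k₃ → k_eq = 26.73 N/m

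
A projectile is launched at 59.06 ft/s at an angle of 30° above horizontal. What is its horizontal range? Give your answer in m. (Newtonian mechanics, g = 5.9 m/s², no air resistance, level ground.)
R = v₀² sin(2θ) / g (with unit conversion) = 47.57 m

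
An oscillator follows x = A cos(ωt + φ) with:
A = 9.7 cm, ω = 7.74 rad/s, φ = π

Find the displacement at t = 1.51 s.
x = A cos(ωt + φ) = 9.7×cos(7.74×1.51 + π) = -6.188 cm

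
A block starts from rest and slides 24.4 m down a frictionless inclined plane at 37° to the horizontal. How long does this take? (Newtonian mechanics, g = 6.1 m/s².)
a = g sin(θ) = 6.1 × sin(37°) = 3.67 m/s²
t = √(2d/a) = √(2 × 24.4 / 3.67) = 3.65 s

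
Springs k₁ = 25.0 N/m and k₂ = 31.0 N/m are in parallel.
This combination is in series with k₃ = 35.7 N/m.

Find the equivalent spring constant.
k₁₂ = k₁ + k₂ = 56 N/m (parallel)
1/k_eq = 1/k₁₂ + 1/k₃ → k_eq = 21.8 N/m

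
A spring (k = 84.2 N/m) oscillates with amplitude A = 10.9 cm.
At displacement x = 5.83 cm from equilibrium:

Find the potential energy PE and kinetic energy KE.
E_total = ½kA² = ½×84.2×(0.109)² = 0.5002 J
PE = ½kx² = ½×84.2×(0.0583)² = 0.1431 J
KE = E_total − PE = 0.3571 J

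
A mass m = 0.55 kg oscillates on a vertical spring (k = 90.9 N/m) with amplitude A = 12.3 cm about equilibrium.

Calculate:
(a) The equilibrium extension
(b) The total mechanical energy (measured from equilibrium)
x_eq = mg/k = 0.55×9.81/90.9 = 0.05936 m = 5.936 cm
E = ½kA² = ½×90.9×(0.123)² = 0.6876 J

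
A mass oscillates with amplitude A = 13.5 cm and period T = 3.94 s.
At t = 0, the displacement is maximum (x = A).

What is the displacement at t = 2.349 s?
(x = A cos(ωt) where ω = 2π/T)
ω = 2π/T = 2π/3.94 = 1.595 rad/s
x = A cos(ωt) = 13.5×cos(1.595×2.349) = -11.11 cm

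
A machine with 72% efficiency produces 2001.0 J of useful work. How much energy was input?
W_in = W_out/η = 2001.0/0.72 = 2779.2 J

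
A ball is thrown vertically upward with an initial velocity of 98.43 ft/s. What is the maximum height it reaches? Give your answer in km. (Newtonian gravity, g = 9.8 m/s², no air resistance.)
h_max = v₀²/(2g) (with unit conversion) = 0.04592 km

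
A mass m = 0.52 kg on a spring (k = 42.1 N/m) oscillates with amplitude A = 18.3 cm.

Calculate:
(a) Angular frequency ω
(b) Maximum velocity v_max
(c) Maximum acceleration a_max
ω = √(k/m) = √(42.1/0.52) = 8.998 rad/s
v_max = ωA = 8.998×0.183 = 1.647 m/s
a_max = ω²A = 8.998²×0.183 = 14.82 m/s²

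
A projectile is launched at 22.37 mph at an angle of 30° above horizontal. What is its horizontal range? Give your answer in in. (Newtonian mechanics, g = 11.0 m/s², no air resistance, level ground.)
R = v₀² sin(2θ) / g (with unit conversion) = 310.0 in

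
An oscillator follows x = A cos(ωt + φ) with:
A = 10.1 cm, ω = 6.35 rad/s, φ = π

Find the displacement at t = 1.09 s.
x = A cos(ωt + φ) = 10.1×cos(6.35×1.09 + π) = -8.111 cm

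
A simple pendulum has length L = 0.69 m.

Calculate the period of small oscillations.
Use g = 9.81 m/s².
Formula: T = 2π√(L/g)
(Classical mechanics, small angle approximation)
T = 2π√(L/g) = 2π√(0.69/9.81) = 1.666 s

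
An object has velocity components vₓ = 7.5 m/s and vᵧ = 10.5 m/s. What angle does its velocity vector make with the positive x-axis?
θ = arctan(vᵧ/vₓ) = arctan(10.5/7.5) = 54.46°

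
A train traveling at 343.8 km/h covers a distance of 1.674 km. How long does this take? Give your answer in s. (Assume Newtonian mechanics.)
t = d/v (with unit conversion) = 17.53 s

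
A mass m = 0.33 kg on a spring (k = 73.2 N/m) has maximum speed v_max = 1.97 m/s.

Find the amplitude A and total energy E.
½mv²_max = ½kA² → A = v_max√(m/k) = 1.97×√(0.33/73.2) = 0.1323 m = 13.23 cm
E = ½mv²_max = ½×0.33×1.97² = 0.6403 J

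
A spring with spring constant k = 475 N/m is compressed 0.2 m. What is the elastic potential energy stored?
PE = ½kx² = ½×475×0.2² = 9.5 J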